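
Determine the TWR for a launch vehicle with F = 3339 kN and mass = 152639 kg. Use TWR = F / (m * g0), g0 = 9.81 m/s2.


TWR = 3339000 / (152639 * 9.81) = 2.23

2.23


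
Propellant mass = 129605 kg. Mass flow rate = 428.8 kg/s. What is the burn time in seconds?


tb = 129605 / 428.8 = 302.3 s

302.3 s


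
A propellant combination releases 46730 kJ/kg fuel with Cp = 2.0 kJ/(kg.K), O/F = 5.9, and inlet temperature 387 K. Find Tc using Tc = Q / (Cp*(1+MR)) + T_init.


Tc = 46730 / (2.0 * (1 + 5.9)) + 387 = 3773 K

3773 K


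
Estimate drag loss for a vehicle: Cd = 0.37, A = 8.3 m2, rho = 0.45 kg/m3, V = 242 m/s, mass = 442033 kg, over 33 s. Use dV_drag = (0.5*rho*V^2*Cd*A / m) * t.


D = 0.5 * 0.45 * 242^2 * 0.37 * 8.3 = 40466.26 N
a = 40466.26 / 442033 = 0.0915 m/s2
dV = 0.0915 * 33 = 3.0 m/s

3.0 m/s


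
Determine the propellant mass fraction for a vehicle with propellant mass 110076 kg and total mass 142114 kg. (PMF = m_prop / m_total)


PMF = 110076 / 142114 = 0.775

0.775


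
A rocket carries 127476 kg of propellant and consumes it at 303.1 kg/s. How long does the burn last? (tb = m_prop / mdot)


tb = 127476 / 303.1 = 420.6 s

420.6 s


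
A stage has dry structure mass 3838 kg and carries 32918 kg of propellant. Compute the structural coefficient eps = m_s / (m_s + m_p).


eps = 3838 / (3838 + 32918) = 0.1044

0.1044


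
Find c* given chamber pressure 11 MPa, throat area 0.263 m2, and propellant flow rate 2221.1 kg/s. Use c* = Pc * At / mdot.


c* = 11e6 * 0.263 / 2221.1 = 1303 m/s

1303 m/s


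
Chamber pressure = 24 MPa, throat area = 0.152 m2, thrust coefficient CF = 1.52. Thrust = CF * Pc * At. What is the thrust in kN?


F = 1.52 * 24e6 * 0.152 = 5.5450e+06 N = 5545.0 kN

5545.0 kN


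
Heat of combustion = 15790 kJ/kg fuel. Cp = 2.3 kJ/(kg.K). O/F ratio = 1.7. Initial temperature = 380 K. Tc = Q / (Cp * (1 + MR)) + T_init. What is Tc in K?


Tc = 15790 / (2.3 * (1 + 1.7)) + 380 = 2923 K

2923 K


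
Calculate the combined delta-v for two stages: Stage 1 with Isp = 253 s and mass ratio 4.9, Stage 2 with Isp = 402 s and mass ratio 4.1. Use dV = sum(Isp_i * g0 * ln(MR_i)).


dV1 = 253 * 9.81 * ln(4.9) = 3944.4 m/s
dV2 = 402 * 9.81 * ln(4.1) = 5564.4 m/s
Total dV = 3944.4 + 5564.4 = 9508.8 m/s ~ 9509 m/s

9509 m/s


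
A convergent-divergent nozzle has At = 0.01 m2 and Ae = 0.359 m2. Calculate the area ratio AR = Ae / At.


AR = 0.359 / 0.01 = 35.9

35.9


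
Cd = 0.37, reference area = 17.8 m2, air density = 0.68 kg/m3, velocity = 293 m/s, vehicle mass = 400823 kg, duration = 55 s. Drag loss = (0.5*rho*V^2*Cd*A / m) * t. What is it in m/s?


D = 0.5 * 0.68 * 293^2 * 0.37 * 17.8 = 192236.51 N
a = 192236.51 / 400823 = 0.4796 m/s2
dV = 0.4796 * 55 = 26.4 m/s

26.4 m/s


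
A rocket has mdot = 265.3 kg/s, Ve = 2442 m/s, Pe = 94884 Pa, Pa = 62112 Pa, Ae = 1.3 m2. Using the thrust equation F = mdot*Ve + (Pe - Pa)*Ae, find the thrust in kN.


F = 265.3 * 2442 + (94884 - 62112) * 1.3 = 690466.0 N = 690.5 kN

690.5 kN


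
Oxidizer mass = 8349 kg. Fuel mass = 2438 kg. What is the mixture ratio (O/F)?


MR = 8349 / 2438 = 3.42

3.42


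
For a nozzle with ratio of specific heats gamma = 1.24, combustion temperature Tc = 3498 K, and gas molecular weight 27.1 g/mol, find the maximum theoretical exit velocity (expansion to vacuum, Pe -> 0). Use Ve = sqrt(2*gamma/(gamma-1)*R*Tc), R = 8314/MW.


R = 8314 / 27.1 = 306.79 J/(kg.K)
Ve = sqrt(2 * 1.24 / (1.24 - 1) * 306.79 * 3498) = 3330 m/s

3330 m/s


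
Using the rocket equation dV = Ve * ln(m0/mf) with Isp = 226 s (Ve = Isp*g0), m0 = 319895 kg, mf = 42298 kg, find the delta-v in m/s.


Ve = 226 * 9.81 = 2217.06 m/s
dV = 2217.06 * ln(319895/42298) = 4486 m/s

4486 m/s


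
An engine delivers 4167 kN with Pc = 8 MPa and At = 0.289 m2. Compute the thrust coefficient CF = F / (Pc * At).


CF = 4167000 / (8e6 * 0.289) = 1.8

1.8


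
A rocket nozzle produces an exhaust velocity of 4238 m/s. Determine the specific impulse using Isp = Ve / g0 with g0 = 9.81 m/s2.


Isp = Ve / g0 = 4238 / 9.81 = 432.0 s

432.0 s


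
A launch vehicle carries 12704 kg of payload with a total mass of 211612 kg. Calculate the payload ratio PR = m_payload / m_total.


PR = 12704 / 211612 = 0.06

0.06


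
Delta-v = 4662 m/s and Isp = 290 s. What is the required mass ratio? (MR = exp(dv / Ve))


Ve = 290 * 9.81 = 2844.9 m/s
MR = exp(4662 / 2844.9) = 5.149

5.149


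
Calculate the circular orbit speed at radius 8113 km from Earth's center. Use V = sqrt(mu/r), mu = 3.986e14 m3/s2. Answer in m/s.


V = sqrt(3.986e14 / 8113000) = 7009 m/s

7009 m/s


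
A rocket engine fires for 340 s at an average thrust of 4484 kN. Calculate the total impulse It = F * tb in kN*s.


It = 4484 * 340 = 1524560 kN*s

1524560 kN*s


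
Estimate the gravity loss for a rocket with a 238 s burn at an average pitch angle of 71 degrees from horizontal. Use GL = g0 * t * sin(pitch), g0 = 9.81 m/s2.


GL = 9.81 * 238 * sin(71 deg) = 2208 m/s

2208 m/s


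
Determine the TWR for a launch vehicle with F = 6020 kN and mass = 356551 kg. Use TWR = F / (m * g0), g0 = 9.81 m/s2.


TWR = 6020000 / (356551 * 9.81) = 1.72

1.72


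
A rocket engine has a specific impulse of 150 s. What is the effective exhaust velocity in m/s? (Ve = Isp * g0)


Ve = Isp * g0 = 150 * 9.81 = 1471.5 m/s

1471.5 m/s


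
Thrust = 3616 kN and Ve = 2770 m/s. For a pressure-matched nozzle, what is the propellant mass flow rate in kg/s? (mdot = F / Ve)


mdot = F / Ve = 3616000 / 2770 = 1305.4 kg/s

1305.4 kg/s


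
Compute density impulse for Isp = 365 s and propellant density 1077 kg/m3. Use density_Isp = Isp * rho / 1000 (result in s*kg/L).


rho*Isp = 365 * 1077 / 1000 = 393 s*kg/L

393 s*kg/L


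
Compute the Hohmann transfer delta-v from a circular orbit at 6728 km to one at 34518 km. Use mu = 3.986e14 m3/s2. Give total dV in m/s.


V1 = sqrt(mu/r1) = 7697.07 m/s
dV1 = V1*(sqrt(2*r2/(r1+r2)) - 1) = 2260.94 m/s
V2 = sqrt(mu/r2) = 3398.18 m/s
dV2 = V2*(1 - sqrt(2*r1/(r1+r2))) = 1457.23 m/s
Total dV = 3718 m/s

3718 m/s


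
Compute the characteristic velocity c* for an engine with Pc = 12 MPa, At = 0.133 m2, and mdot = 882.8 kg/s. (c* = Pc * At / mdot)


c* = 12e6 * 0.133 / 882.8 = 1808 m/s

1808 m/s


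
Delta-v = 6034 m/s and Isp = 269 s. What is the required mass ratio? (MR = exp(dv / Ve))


Ve = 269 * 9.81 = 2638.89 m/s
MR = exp(6034 / 2638.89) = 9.841

9.841


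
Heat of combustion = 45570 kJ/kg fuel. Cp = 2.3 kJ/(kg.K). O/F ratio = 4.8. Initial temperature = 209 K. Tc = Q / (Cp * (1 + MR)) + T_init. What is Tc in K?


Tc = 45570 / (2.3 * (1 + 4.8)) + 209 = 3625 K

3625 K


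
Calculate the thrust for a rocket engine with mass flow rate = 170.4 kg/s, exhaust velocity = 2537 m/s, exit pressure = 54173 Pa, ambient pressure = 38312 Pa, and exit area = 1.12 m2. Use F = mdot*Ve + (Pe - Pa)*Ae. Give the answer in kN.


F = 170.4 * 2537 + (54173 - 38312) * 1.12 = 450069.0 N = 450.1 kN

450.1 kN


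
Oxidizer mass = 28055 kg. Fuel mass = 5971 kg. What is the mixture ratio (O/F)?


MR = 28055 / 5971 = 4.7

4.7


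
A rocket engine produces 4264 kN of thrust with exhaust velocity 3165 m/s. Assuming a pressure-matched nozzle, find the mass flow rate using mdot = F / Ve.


mdot = F / Ve = 4264000 / 3165 = 1347.2 kg/s

1347.2 kg/s


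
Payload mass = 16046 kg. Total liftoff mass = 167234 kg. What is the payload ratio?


PR = 16046 / 167234 = 0.0959

0.0959


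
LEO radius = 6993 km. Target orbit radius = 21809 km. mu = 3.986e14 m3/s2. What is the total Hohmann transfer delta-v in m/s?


V1 = sqrt(mu/r1) = 7549.82 m/s
dV1 = V1*(sqrt(2*r2/(r1+r2)) - 1) = 1741.09 m/s
V2 = sqrt(mu/r2) = 4275.14 m/s
dV2 = V2*(1 - sqrt(2*r1/(r1+r2))) = 1296.04 m/s
Total dV = 3037 m/s

3037 m/s


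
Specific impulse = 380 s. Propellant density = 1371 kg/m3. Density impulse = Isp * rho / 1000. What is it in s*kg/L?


rho*Isp = 380 * 1371 / 1000 = 521 s*kg/L

521 s*kg/L


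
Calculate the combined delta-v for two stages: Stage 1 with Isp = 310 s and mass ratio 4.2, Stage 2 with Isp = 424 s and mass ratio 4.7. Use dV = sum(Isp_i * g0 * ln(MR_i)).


dV1 = 310 * 9.81 * ln(4.2) = 4364.2 m/s
dV2 = 424 * 9.81 * ln(4.7) = 6437.0 m/s
Total dV = 4364.2 + 6437.0 = 10801.2 m/s ~ 10801 m/s

10801 m/s


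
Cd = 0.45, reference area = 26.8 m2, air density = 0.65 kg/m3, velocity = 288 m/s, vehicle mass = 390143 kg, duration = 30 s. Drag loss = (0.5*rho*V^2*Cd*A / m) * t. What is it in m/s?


D = 0.5 * 0.65 * 288^2 * 0.45 * 26.8 = 325099.01 N
a = 325099.01 / 390143 = 0.8333 m/s2
dV = 0.8333 * 30 = 25.0 m/s

25.0 m/s


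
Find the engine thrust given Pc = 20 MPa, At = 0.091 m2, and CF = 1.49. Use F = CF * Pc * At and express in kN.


F = 1.49 * 20e6 * 0.091 = 2.7118e+06 N = 2711.8 kN

2711.8 kN


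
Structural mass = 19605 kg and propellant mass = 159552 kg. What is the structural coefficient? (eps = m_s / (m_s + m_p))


eps = 19605 / (19605 + 159552) = 0.1094

0.1094


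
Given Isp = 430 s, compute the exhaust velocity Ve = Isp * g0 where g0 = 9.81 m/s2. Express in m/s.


Ve = Isp * g0 = 430 * 9.81 = 4218.3 m/s

4218.3 m/s


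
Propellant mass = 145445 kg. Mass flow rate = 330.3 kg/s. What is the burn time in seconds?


tb = 145445 / 330.3 = 440.3 s

440.3 s


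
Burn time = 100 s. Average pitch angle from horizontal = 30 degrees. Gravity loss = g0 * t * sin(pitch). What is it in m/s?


GL = 9.81 * 100 * sin(30 deg) = 490 m/s

490 m/s


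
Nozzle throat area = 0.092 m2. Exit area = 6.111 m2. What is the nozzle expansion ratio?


AR = 6.111 / 0.092 = 66.4

66.4


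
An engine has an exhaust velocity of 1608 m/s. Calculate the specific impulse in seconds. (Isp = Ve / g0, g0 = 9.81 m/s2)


Isp = Ve / g0 = 1608 / 9.81 = 163.9 s

163.9 s


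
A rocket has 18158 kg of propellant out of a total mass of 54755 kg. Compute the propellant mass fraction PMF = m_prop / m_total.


PMF = 18158 / 54755 = 0.332

0.332


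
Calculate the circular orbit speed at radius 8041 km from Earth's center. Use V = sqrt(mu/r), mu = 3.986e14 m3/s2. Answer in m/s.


V = sqrt(3.986e14 / 8041000) = 7041 m/s

7041 m/s


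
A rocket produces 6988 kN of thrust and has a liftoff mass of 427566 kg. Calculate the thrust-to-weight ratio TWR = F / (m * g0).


TWR = 6988000 / (427566 * 9.81) = 1.67

1.67


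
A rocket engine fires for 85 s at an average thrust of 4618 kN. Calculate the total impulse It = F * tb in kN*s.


It = 4618 * 85 = 392530 kN*s

392530 kN*s


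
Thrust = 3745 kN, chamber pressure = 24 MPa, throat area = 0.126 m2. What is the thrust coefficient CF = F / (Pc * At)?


CF = 3745000 / (24e6 * 0.126) = 1.24

1.24


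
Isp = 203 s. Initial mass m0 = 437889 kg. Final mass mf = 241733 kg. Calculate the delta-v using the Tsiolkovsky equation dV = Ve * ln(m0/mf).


Ve = 203 * 9.81 = 1991.43 m/s
dV = 1991.43 * ln(437889/241733) = 1183 m/s

1183 m/s


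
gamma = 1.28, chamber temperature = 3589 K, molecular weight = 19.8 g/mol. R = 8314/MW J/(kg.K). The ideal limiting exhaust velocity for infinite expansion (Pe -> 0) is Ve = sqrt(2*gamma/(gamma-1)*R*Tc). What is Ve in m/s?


R = 8314 / 19.8 = 419.9 J/(kg.K)
Ve = sqrt(2 * 1.28 / (1.28 - 1) * 419.9 * 3589) = 3712 m/s

3712 m/s


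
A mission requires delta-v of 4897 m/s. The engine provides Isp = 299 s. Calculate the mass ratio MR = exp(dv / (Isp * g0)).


Ve = 299 * 9.81 = 2933.19 m/s
MR = exp(4897 / 2933.19) = 5.31

5.31


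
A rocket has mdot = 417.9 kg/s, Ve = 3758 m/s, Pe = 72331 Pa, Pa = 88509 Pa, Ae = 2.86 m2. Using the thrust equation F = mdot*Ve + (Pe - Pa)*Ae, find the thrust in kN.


F = 417.9 * 3758 + (72331 - 88509) * 2.86 = 1.5242e+06 N = 1524.2 kN

1524.2 kN


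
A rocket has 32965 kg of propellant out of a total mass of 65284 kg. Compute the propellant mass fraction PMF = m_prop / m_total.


PMF = 32965 / 65284 = 0.505

0.505


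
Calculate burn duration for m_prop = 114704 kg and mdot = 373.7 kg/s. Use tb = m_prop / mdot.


tb = 114704 / 373.7 = 306.9 s

306.9 s


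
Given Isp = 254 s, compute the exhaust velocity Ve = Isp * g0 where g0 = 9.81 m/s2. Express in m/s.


Ve = Isp * g0 = 254 * 9.81 = 2491.7 m/s

2491.7 m/s


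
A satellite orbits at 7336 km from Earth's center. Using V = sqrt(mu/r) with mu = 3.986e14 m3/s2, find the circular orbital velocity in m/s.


V = sqrt(3.986e14 / 7336000) = 7371 m/s

7371 m/s


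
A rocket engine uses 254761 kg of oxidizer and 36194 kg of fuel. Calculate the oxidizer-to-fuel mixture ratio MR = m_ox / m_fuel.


MR = 254761 / 36194 = 7.04

7.04


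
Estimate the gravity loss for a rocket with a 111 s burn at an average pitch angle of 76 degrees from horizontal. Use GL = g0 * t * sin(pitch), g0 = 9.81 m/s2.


GL = 9.81 * 111 * sin(76 deg) = 1057 m/s

1057 m/s


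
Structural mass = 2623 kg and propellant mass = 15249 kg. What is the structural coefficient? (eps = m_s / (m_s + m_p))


eps = 2623 / (2623 + 15249) = 0.1468

0.1468


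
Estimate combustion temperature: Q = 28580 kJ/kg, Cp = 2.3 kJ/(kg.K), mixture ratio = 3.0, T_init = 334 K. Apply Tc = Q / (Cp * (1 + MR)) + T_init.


Tc = 28580 / (2.3 * (1 + 3.0)) + 334 = 3441 K

3441 K


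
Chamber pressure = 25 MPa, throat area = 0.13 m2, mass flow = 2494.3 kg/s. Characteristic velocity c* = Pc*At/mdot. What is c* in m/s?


c* = 25e6 * 0.13 / 2494.3 = 1303 m/s

1303 m/s


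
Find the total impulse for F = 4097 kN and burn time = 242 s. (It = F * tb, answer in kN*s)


It = 4097 * 242 = 991474 kN*s

991474 kN*s


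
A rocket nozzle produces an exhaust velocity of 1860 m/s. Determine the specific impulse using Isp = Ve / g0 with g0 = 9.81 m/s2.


Isp = Ve / g0 = 1860 / 9.81 = 189.6 s

189.6 s


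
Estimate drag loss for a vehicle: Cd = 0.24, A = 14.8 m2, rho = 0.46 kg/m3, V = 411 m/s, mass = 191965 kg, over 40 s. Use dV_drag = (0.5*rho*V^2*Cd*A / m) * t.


D = 0.5 * 0.46 * 411^2 * 0.24 * 14.8 = 138001.7 N
a = 138001.7 / 191965 = 0.7189 m/s2
dV = 0.7189 * 40 = 28.8 m/s

28.8 m/s


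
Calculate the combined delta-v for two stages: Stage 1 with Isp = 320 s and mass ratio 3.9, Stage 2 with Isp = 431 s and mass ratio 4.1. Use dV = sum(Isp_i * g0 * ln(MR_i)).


dV1 = 320 * 9.81 * ln(3.9) = 4272.4 m/s
dV2 = 431 * 9.81 * ln(4.1) = 5965.8 m/s
Total dV = 4272.4 + 5965.8 = 10238.2 m/s ~ 10238 m/s

10238 m/s


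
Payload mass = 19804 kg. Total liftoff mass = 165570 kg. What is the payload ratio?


PR = 19804 / 165570 = 0.1196

0.1196


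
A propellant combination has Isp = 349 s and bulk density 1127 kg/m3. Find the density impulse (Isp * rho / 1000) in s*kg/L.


rho*Isp = 349 * 1127 / 1000 = 393 s*kg/L

393 s*kg/L


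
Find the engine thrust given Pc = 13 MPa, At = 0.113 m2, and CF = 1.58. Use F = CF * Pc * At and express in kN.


F = 1.58 * 13e6 * 0.113 = 2.3210e+06 N = 2321.0 kN

2321.0 kN


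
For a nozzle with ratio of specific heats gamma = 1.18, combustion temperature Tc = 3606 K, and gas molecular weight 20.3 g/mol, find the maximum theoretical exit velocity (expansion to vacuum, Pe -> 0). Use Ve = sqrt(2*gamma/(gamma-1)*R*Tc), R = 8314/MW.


R = 8314 / 20.3 = 409.56 J/(kg.K)
Ve = sqrt(2 * 1.18 / (1.18 - 1) * 409.56 * 3606) = 4400 m/s

4400 m/s


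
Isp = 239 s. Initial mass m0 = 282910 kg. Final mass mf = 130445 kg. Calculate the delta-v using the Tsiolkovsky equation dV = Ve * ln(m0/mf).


Ve = 239 * 9.81 = 2344.59 m/s
dV = 2344.59 * ln(282910/130445) = 1815 m/s

1815 m/s


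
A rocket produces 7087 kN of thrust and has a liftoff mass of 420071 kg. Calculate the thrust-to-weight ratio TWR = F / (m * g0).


TWR = 7087000 / (420071 * 9.81) = 1.72

1.72


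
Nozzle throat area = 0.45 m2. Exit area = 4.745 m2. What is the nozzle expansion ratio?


AR = 4.745 / 0.45 = 10.5

10.5


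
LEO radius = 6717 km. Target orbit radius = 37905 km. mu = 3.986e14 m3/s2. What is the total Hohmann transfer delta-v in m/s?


V1 = sqrt(mu/r1) = 7703.37 m/s
dV1 = V1*(sqrt(2*r2/(r1+r2)) - 1) = 2337.46 m/s
V2 = sqrt(mu/r2) = 3242.8 m/s
dV2 = V2*(1 - sqrt(2*r1/(r1+r2))) = 1463.5 m/s
Total dV = 3801 m/s

3801 m/s


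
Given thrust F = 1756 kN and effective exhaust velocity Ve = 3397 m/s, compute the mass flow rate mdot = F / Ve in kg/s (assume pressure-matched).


mdot = F / Ve = 1756000 / 3397 = 516.9 kg/s

516.9 kg/s


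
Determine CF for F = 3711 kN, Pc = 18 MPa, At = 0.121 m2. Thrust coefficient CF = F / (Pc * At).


CF = 3711000 / (18e6 * 0.121) = 1.7

1.7


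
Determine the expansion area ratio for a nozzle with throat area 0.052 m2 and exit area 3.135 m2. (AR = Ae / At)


AR = 3.135 / 0.052 = 60.3

60.3


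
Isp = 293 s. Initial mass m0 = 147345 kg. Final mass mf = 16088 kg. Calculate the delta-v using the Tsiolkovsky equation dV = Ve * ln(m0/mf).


Ve = 293 * 9.81 = 2874.33 m/s
dV = 2874.33 * ln(147345/16088) = 6366 m/s

6366 m/s


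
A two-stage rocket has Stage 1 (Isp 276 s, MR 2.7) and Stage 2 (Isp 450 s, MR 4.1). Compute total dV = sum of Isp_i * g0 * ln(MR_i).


dV1 = 276 * 9.81 * ln(2.7) = 2689.3 m/s
dV2 = 450 * 9.81 * ln(4.1) = 6228.8 m/s
Total dV = 2689.3 + 6228.8 = 8918.1 m/s ~ 8918 m/s

8918 m/s


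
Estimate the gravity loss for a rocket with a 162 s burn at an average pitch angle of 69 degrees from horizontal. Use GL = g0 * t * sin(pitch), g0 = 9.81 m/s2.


GL = 9.81 * 162 * sin(69 deg) = 1484 m/s

1484 m/s


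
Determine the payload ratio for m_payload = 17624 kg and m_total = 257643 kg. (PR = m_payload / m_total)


PR = 17624 / 257643 = 0.0684

0.0684


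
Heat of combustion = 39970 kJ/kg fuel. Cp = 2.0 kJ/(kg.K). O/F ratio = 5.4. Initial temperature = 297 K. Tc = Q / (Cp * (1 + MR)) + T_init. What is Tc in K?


Tc = 39970 / (2.0 * (1 + 5.4)) + 297 = 3420 K

3420 K


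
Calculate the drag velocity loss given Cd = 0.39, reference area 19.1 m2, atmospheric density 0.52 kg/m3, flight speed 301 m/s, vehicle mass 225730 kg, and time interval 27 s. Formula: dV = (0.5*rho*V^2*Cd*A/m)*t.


D = 0.5 * 0.52 * 301^2 * 0.39 * 19.1 = 175470.58 N
a = 175470.58 / 225730 = 0.7773 m/s2
dV = 0.7773 * 27 = 21.0 m/s

21.0 m/s


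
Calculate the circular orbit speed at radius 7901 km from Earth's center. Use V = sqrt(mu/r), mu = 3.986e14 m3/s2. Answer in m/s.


V = sqrt(3.986e14 / 7901000) = 7103 m/s

7103 m/s


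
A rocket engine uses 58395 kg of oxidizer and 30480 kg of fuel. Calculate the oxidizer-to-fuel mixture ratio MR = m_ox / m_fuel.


MR = 58395 / 30480 = 1.92

1.92


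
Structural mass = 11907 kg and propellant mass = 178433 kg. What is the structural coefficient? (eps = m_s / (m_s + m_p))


eps = 11907 / (11907 + 178433) = 0.0626

0.0626


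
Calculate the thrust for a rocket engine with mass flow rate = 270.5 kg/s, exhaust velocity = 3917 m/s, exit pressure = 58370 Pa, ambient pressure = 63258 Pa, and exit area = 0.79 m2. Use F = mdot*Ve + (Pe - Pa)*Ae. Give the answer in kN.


F = 270.5 * 3917 + (58370 - 63258) * 0.79 = 1.0557e+06 N = 1055.7 kN

1055.7 kN


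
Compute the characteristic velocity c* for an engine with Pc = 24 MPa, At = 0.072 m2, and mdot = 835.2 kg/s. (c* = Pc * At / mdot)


c* = 24e6 * 0.072 / 835.2 = 2069 m/s

2069 m/s


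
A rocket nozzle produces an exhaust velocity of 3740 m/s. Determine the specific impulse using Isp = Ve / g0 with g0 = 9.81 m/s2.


Isp = Ve / g0 = 3740 / 9.81 = 381.2 s

381.2 s


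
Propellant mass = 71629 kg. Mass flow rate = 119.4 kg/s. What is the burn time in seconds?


tb = 71629 / 119.4 = 599.9 s

599.9 s


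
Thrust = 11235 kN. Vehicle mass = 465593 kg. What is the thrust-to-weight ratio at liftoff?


TWR = 11235000 / (465593 * 9.81) = 2.46

2.46


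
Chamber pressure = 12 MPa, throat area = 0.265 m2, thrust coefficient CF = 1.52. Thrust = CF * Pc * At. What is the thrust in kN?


F = 1.52 * 12e6 * 0.265 = 4.8336e+06 N = 4833.6 kN

4833.6 kN


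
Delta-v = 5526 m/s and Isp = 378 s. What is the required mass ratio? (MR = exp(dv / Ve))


Ve = 378 * 9.81 = 3708.18 m/s
MR = exp(5526 / 3708.18) = 4.438

4.438


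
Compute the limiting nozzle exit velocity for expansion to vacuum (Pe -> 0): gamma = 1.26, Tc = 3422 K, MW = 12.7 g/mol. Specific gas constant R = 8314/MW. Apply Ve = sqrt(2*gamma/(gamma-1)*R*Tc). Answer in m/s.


R = 8314 / 12.7 = 654.65 J/(kg.K)
Ve = sqrt(2 * 1.26 / (1.26 - 1) * 654.65 * 3422) = 4660 m/s

4660 m/s


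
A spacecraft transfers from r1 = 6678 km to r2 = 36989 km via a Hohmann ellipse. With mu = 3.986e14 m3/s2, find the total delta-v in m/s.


V1 = sqrt(mu/r1) = 7725.84 m/s
dV1 = V1*(sqrt(2*r2/(r1+r2)) - 1) = 2330.04 m/s
V2 = sqrt(mu/r2) = 3282.71 m/s
dV2 = V2*(1 - sqrt(2*r1/(r1+r2))) = 1467.22 m/s
Total dV = 3797 m/s

3797 m/s


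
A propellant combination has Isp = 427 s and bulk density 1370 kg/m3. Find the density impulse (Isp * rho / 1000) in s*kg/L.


rho*Isp = 427 * 1370 / 1000 = 585 s*kg/L

585 s*kg/L


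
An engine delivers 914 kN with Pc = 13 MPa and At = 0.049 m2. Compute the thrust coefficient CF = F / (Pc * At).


CF = 914000 / (13e6 * 0.049) = 1.43

1.43


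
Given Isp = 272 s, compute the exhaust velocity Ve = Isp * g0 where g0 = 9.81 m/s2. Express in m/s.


Ve = Isp * g0 = 272 * 9.81 = 2668.3 m/s

2668.3 m/s


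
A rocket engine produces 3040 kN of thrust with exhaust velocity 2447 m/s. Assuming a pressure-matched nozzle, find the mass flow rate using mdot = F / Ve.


mdot = F / Ve = 3040000 / 2447 = 1242.3 kg/s

1242.3 kg/s


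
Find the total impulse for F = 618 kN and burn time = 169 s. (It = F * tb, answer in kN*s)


It = 618 * 169 = 104442 kN*s

104442 kN*s


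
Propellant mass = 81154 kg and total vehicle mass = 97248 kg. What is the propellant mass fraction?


PMF = 81154 / 97248 = 0.835

0.835


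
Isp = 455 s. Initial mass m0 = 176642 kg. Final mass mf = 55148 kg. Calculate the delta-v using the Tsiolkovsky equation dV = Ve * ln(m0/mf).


Ve = 455 * 9.81 = 4463.55 m/s
dV = 4463.55 * ln(176642/55148) = 5196 m/s

5196 m/s


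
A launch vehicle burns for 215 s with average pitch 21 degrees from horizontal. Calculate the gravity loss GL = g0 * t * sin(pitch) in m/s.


GL = 9.81 * 215 * sin(21 deg) = 756 m/s

756 m/s


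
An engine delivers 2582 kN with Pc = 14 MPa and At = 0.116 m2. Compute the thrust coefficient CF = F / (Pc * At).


CF = 2582000 / (14e6 * 0.116) = 1.59

1.59


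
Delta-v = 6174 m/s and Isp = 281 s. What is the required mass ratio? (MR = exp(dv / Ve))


Ve = 281 * 9.81 = 2756.61 m/s
MR = exp(6174 / 2756.61) = 9.391

9.391


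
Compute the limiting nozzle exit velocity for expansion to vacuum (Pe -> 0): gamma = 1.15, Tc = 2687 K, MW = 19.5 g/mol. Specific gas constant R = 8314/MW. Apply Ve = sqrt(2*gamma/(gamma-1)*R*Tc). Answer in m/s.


R = 8314 / 19.5 = 426.36 J/(kg.K)
Ve = sqrt(2 * 1.15 / (1.15 - 1) * 426.36 * 2687) = 4191 m/s

4191 m/s


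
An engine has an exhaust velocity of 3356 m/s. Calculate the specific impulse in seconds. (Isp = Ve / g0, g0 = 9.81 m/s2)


Isp = Ve / g0 = 3356 / 9.81 = 342.1 s

342.1 s


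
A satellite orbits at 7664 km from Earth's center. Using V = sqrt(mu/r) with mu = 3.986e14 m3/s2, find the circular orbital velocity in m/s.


V = sqrt(3.986e14 / 7664000) = 7212 m/s

7212 m/s


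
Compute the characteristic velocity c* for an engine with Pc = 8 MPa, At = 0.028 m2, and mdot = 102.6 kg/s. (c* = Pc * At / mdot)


c* = 8e6 * 0.028 / 102.6 = 2183 m/s

2183 m/s


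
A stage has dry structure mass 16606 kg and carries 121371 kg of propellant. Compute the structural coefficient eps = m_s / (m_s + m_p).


eps = 16606 / (16606 + 121371) = 0.1204

0.1204


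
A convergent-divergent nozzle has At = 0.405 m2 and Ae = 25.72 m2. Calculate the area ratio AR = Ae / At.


AR = 25.72 / 0.405 = 63.5

63.5


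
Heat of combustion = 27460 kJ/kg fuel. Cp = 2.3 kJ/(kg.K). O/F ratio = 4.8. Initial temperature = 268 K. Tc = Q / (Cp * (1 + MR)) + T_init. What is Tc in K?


Tc = 27460 / (2.3 * (1 + 4.8)) + 268 = 2326 K

2326 K


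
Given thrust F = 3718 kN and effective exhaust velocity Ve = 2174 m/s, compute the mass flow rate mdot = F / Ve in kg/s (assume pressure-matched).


mdot = F / Ve = 3718000 / 2174 = 1710.2 kg/s

1710.2 kg/s


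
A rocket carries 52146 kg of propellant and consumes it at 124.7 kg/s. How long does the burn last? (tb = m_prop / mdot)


tb = 52146 / 124.7 = 418.2 s

418.2 s


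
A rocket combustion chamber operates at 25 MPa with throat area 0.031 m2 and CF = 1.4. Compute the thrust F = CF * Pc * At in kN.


F = 1.4 * 25e6 * 0.031 = 1.0850e+06 N = 1085.0 kN

1085.0 kN


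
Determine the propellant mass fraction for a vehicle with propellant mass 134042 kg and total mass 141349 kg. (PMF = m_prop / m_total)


PMF = 134042 / 141349 = 0.948

0.948


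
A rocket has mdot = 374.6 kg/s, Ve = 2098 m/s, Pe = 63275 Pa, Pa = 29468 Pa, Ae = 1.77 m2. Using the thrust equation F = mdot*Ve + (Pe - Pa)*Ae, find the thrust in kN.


F = 374.6 * 2098 + (63275 - 29468) * 1.77 = 845749.0 N = 845.7 kN

845.7 kN


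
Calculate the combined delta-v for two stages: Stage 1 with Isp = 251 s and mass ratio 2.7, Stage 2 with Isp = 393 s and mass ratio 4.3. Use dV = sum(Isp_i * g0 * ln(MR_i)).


dV1 = 251 * 9.81 * ln(2.7) = 2445.7 m/s
dV2 = 393 * 9.81 * ln(4.3) = 5623.4 m/s
Total dV = 2445.7 + 5623.4 = 8069.1 m/s ~ 8069 m/s

8069 m/s


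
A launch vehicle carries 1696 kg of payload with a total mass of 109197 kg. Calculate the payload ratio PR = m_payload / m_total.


PR = 1696 / 109197 = 0.0155

0.0155


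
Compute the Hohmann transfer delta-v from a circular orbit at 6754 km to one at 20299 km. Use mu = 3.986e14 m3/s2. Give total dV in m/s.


V1 = sqrt(mu/r1) = 7682.24 m/s
dV1 = V1*(sqrt(2*r2/(r1+r2)) - 1) = 1728.69 m/s
V2 = sqrt(mu/r2) = 4431.3 m/s
dV2 = V2*(1 - sqrt(2*r1/(r1+r2))) = 1300.04 m/s
Total dV = 3029 m/s

3029 m/s


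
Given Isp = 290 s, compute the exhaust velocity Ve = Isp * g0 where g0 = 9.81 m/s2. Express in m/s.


Ve = Isp * g0 = 290 * 9.81 = 2844.9 m/s

2844.9 m/s


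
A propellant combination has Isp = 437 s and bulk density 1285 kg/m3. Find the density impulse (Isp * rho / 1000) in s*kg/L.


rho*Isp = 437 * 1285 / 1000 = 562 s*kg/L

562 s*kg/L


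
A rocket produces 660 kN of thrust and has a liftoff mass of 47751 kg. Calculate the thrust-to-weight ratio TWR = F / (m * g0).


TWR = 660000 / (47751 * 9.81) = 1.41

1.41


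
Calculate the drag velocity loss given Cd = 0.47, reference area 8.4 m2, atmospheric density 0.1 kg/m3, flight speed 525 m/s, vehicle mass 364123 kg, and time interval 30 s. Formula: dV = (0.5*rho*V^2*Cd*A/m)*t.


D = 0.5 * 0.1 * 525^2 * 0.47 * 8.4 = 54408.38 N
a = 54408.38 / 364123 = 0.1494 m/s2
dV = 0.1494 * 30 = 4.5 m/s

4.5 m/s


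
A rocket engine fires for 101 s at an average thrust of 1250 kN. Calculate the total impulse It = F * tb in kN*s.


It = 1250 * 101 = 126250 kN*s

126250 kN*s


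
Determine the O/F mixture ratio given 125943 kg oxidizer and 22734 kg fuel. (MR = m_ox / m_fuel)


MR = 125943 / 22734 = 5.54

5.54


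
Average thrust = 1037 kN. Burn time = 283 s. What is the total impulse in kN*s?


It = 1037 * 283 = 293471 kN*s

293471 kN*s


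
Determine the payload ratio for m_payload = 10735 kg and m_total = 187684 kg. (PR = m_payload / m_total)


PR = 10735 / 187684 = 0.0572

0.0572


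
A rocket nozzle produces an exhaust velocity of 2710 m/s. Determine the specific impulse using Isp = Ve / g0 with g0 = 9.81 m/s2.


Isp = Ve / g0 = 2710 / 9.81 = 276.2 s

276.2 s


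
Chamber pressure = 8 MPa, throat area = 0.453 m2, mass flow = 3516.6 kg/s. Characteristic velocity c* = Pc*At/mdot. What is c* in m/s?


c* = 8e6 * 0.453 / 3516.6 = 1031 m/s

1031 m/s


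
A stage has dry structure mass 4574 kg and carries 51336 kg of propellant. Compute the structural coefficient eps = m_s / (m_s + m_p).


eps = 4574 / (4574 + 51336) = 0.0818

0.0818


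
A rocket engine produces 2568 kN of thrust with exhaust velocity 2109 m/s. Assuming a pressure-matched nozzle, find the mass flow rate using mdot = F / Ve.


mdot = F / Ve = 2568000 / 2109 = 1217.6 kg/s

1217.6 kg/s


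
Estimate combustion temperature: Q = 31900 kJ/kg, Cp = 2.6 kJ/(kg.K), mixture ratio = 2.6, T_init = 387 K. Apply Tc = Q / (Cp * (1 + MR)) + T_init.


Tc = 31900 / (2.6 * (1 + 2.6)) + 387 = 3795 K

3795 K


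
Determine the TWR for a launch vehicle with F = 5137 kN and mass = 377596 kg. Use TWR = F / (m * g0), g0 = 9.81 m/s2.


TWR = 5137000 / (377596 * 9.81) = 1.39

1.39


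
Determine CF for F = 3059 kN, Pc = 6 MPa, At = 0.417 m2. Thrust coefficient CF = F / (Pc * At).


CF = 3059000 / (6e6 * 0.417) = 1.22

1.22


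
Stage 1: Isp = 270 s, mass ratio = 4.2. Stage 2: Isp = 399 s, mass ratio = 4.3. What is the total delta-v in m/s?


dV1 = 270 * 9.81 * ln(4.2) = 3801.1 m/s
dV2 = 399 * 9.81 * ln(4.3) = 5709.3 m/s
Total dV = 3801.1 + 5709.3 = 9510.4 m/s ~ 9510 m/s

9510 m/s


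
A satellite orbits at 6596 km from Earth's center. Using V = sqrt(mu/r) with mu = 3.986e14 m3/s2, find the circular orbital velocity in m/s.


V = sqrt(3.986e14 / 6596000) = 7774 m/s

7774 m/s


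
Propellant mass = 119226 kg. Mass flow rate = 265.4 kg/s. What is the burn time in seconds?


tb = 119226 / 265.4 = 449.2 s

449.2 s


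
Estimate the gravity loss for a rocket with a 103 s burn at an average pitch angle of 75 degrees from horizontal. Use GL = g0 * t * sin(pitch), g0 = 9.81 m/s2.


GL = 9.81 * 103 * sin(75 deg) = 976 m/s

976 m/s


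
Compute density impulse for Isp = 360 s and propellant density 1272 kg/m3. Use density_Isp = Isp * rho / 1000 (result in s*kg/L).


rho*Isp = 360 * 1272 / 1000 = 458 s*kg/L

458 s*kg/L


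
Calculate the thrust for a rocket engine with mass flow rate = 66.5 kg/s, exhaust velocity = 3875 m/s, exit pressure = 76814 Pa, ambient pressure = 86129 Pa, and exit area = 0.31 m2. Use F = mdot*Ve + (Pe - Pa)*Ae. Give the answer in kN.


F = 66.5 * 3875 + (76814 - 86129) * 0.31 = 254800.0 N = 254.8 kN

254.8 kN


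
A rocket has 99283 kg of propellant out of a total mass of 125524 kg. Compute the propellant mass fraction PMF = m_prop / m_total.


PMF = 99283 / 125524 = 0.791

0.791


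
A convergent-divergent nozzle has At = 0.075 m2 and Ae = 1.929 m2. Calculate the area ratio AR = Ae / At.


AR = 1.929 / 0.075 = 25.7

25.7


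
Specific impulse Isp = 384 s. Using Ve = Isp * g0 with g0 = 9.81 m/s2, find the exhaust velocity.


Ve = Isp * g0 = 384 * 9.81 = 3767.0 m/s

3767.0 m/s


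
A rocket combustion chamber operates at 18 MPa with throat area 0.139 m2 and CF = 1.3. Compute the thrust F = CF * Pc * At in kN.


F = 1.3 * 18e6 * 0.139 = 3.2526e+06 N = 3252.6 kN

3252.6 kN


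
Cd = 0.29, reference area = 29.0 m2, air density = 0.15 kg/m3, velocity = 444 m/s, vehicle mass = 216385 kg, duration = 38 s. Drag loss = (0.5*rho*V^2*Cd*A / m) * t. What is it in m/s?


D = 0.5 * 0.15 * 444^2 * 0.29 * 29.0 = 124343.53 N
a = 124343.53 / 216385 = 0.5746 m/s2
dV = 0.5746 * 38 = 21.8 m/s

21.8 m/s


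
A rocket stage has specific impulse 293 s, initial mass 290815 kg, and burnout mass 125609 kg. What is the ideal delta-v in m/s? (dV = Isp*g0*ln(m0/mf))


Ve = 293 * 9.81 = 2874.33 m/s
dV = 2874.33 * ln(290815/125609) = 2413 m/s

2413 m/s


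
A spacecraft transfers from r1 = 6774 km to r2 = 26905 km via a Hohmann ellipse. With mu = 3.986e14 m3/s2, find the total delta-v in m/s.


V1 = sqrt(mu/r1) = 7670.9 m/s
dV1 = V1*(sqrt(2*r2/(r1+r2)) - 1) = 2025.22 m/s
V2 = sqrt(mu/r2) = 3849.04 m/s
dV2 = V2*(1 - sqrt(2*r1/(r1+r2))) = 1407.8 m/s
Total dV = 3433 m/s

3433 m/s


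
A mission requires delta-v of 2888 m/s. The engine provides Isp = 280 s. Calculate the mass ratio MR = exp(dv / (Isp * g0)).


Ve = 280 * 9.81 = 2746.8 m/s
MR = exp(2888 / 2746.8) = 2.862

2.862


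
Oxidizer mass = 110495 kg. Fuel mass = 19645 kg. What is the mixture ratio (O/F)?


MR = 110495 / 19645 = 5.62

5.62


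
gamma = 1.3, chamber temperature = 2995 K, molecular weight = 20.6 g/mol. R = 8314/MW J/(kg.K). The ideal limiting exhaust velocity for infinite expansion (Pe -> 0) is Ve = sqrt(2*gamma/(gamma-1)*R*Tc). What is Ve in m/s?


R = 8314 / 20.6 = 403.59 J/(kg.K)
Ve = sqrt(2 * 1.3 / (1.3 - 1) * 403.59 * 2995) = 3237 m/s

3237 m/s


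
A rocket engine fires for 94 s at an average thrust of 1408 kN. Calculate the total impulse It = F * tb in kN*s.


It = 1408 * 94 = 132352 kN*s

132352 kN*s


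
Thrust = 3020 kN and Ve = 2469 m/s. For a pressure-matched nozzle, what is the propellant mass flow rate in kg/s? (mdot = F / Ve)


mdot = F / Ve = 3020000 / 2469 = 1223.2 kg/s

1223.2 kg/s


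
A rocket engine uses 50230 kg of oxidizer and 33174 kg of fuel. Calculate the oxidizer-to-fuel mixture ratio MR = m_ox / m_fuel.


MR = 50230 / 33174 = 1.51

1.51


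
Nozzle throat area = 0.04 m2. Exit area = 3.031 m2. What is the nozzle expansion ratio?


AR = 3.031 / 0.04 = 75.8

75.8


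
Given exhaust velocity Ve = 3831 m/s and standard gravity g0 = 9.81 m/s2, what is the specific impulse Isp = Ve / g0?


Isp = Ve / g0 = 3831 / 9.81 = 390.5 s

390.5 s


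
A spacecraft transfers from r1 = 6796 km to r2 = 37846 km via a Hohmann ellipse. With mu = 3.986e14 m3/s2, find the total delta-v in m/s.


V1 = sqrt(mu/r1) = 7658.47 m/s
dV1 = V1*(sqrt(2*r2/(r1+r2)) - 1) = 2313.83 m/s
V2 = sqrt(mu/r2) = 3245.33 m/s
dV2 = V2*(1 - sqrt(2*r1/(r1+r2))) = 1454.61 m/s
Total dV = 3768 m/s

3768 m/s


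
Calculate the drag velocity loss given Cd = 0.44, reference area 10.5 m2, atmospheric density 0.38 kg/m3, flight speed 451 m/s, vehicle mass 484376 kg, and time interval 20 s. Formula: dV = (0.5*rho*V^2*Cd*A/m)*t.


D = 0.5 * 0.38 * 451^2 * 0.44 * 10.5 = 178545.4 N
a = 178545.4 / 484376 = 0.3686 m/s2
dV = 0.3686 * 20 = 7.4 m/s

7.4 m/s


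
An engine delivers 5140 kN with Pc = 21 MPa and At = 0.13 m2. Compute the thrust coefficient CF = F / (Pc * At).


CF = 5140000 / (21e6 * 0.13) = 1.88

1.88


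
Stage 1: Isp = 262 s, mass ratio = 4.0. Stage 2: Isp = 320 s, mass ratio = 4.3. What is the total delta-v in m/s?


dV1 = 262 * 9.81 * ln(4.0) = 3563.1 m/s
dV2 = 320 * 9.81 * ln(4.3) = 4578.9 m/s
Total dV = 3563.1 + 4578.9 = 8142.0 m/s ~ 8142 m/s

8142 m/s


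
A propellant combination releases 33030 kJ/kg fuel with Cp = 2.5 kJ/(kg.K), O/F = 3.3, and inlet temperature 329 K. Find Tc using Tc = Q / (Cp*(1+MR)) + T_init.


Tc = 33030 / (2.5 * (1 + 3.3)) + 329 = 3402 K

3402 K


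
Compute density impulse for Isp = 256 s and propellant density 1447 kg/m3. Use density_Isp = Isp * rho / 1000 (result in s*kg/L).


rho*Isp = 256 * 1447 / 1000 = 370 s*kg/L

370 s*kg/L


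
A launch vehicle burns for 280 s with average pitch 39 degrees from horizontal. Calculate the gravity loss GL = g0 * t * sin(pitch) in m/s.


GL = 9.81 * 280 * sin(39 deg) = 1729 m/s

1729 m/s


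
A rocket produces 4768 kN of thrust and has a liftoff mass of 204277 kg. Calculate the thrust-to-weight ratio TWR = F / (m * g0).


TWR = 4768000 / (204277 * 9.81) = 2.38

2.38


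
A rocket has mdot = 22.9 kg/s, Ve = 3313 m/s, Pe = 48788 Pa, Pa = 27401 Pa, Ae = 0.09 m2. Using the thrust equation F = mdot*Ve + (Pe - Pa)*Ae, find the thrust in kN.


F = 22.9 * 3313 + (48788 - 27401) * 0.09 = 77793.0 N = 77.8 kN

77.8 kN


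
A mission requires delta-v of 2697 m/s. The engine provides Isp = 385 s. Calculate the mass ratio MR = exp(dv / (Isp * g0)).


Ve = 385 * 9.81 = 3776.85 m/s
MR = exp(2697 / 3776.85) = 2.042

2.042


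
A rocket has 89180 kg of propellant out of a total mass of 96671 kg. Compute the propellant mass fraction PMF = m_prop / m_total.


PMF = 89180 / 96671 = 0.923

0.923


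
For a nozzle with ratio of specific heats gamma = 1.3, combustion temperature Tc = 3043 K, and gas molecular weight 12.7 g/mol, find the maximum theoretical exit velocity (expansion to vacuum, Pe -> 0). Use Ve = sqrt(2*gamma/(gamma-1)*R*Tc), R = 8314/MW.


R = 8314 / 12.7 = 654.65 J/(kg.K)
Ve = sqrt(2 * 1.3 / (1.3 - 1) * 654.65 * 3043) = 4155 m/s

4155 m/s


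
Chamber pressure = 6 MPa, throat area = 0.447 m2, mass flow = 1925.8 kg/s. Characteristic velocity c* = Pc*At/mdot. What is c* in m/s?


c* = 6e6 * 0.447 / 1925.8 = 1393 m/s

1393 m/s


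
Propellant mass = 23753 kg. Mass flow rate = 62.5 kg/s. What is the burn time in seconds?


tb = 23753 / 62.5 = 380.0 s

380.0 s


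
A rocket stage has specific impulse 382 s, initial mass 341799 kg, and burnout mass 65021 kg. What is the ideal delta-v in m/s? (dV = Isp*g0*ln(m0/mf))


Ve = 382 * 9.81 = 3747.42 m/s
dV = 3747.42 * ln(341799/65021) = 6219 m/s

6219 m/s


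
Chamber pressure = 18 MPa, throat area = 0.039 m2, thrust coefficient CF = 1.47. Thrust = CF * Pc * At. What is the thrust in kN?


F = 1.47 * 18e6 * 0.039 = 1.0319e+06 N = 1031.9 kN

1031.9 kN


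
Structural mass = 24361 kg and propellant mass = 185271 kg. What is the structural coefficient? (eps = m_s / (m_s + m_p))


eps = 24361 / (24361 + 185271) = 0.1162

0.1162


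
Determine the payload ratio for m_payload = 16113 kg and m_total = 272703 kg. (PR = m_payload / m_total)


PR = 16113 / 272703 = 0.0591

0.0591


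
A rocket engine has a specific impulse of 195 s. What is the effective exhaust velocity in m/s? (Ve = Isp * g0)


Ve = Isp * g0 = 195 * 9.81 = 1913.0 m/s

1913.0 m/s


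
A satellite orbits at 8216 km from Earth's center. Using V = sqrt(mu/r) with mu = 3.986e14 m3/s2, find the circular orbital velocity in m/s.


V = sqrt(3.986e14 / 8216000) = 6965 m/s

6965 m/s


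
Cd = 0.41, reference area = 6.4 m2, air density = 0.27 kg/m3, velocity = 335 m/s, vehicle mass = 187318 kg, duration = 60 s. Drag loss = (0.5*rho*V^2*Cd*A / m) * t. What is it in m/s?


D = 0.5 * 0.27 * 335^2 * 0.41 * 6.4 = 39754.58 N
a = 39754.58 / 187318 = 0.2122 m/s2
dV = 0.2122 * 60 = 12.7 m/s

12.7 m/s


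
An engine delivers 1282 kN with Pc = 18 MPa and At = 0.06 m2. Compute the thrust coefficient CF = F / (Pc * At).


CF = 1282000 / (18e6 * 0.06) = 1.19

1.19


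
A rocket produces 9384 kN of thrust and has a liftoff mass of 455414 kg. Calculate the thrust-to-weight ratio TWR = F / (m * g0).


TWR = 9384000 / (455414 * 9.81) = 2.1

2.1


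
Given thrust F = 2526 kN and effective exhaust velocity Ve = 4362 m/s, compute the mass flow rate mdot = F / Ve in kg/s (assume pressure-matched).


mdot = F / Ve = 2526000 / 4362 = 579.1 kg/s

579.1 kg/s


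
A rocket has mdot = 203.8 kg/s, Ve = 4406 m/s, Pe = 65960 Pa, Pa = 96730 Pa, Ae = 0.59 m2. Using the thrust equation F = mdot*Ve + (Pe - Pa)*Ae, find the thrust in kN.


F = 203.8 * 4406 + (65960 - 96730) * 0.59 = 879788.0 N = 879.8 kN

879.8 kN


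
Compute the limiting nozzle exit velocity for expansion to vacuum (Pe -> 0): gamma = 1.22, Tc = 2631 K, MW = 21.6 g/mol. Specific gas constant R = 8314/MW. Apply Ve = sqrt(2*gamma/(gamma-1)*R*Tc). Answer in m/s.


R = 8314 / 21.6 = 384.91 J/(kg.K)
Ve = sqrt(2 * 1.22 / (1.22 - 1) * 384.91 * 2631) = 3351 m/s

3351 m/s


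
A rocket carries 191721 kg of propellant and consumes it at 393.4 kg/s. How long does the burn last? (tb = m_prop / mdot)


tb = 191721 / 393.4 = 487.3 s

487.3 s


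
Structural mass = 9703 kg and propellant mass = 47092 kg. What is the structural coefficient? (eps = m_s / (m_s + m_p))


eps = 9703 / (9703 + 47092) = 0.1708

0.1708
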